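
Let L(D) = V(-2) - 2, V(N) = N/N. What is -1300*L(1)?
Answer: 1300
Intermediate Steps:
V(N) = 1
L(D) = -1 (L(D) = 1 - 2 = -1)
-1300*L(1) = -1300*(-1) = 1300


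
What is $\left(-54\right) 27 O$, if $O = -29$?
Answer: $42282$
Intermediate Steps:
$\left(-54\right) 27 O = \left(-54\right) 27 \left(-29\right) = \left(-1458\right) \left(-29\right) = 42282$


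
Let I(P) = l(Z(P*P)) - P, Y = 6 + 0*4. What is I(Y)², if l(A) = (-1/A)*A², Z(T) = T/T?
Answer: 49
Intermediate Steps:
Z(T) = 1
l(A) = -A
Y = 6 (Y = 6 + 0 = 6)
I(P) = -1 - P (I(P) = -1*1 - P = -1 - P)
I(Y)² = (-1 - 1*6)² = (-1 - 6)² = (-7)² = 49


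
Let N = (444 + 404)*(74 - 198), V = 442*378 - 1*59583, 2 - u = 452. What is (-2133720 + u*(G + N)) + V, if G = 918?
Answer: 44879073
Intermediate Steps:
u = -450 (u = 2 - 1*452 = 2 - 452 = -450)
V = 107493 (V = 167076 - 59583 = 107493)
N = -105152 (N = 848*(-124) = -105152)
(-2133720 + u*(G + N)) + V = (-2133720 - 450*(918 - 105152)) + 107493 = (-2133720 - 450*(-104234)) + 107493 = (-2133720 + 46905300) + 107493 = 44771580 + 107493 = 44879073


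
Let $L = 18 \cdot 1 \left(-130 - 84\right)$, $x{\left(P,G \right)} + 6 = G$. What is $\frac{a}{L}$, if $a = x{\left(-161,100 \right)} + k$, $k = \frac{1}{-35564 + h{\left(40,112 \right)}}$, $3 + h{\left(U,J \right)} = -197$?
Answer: $- \frac{373535}{15306992} \approx -0.024403$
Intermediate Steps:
$x{\left(P,G \right)} = -6 + G$
$h{\left(U,J \right)} = -200$ ($h{\left(U,J \right)} = -3 - 197 = -200$)
$k = - \frac{1}{35764}$ ($k = \frac{1}{-35564 - 200} = \frac{1}{-35764} = - \frac{1}{35764} \approx -2.7961 \cdot 10^{-5}$)
$L = -3852$ ($L = 18 \left(-214\right) = -3852$)
$a = \frac{3361815}{35764}$ ($a = \left(-6 + 100\right) - \frac{1}{35764} = 94 - \frac{1}{35764} = \frac{3361815}{35764} \approx 94.0$)
$\frac{a}{L} = \frac{3361815}{35764 \left(-3852\right)} = \frac{3361815}{35764} \left(- \frac{1}{3852}\right) = - \frac{373535}{15306992}$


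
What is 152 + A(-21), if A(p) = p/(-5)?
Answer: 781/5 ≈ 156.20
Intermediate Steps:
A(p) = -p/5 (A(p) = p*(-⅕) = -p/5)
152 + A(-21) = 152 - ⅕*(-21) = 152 + 21/5 = 781/5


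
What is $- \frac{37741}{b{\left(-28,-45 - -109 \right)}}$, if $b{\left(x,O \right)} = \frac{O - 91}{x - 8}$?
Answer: $- \frac{150964}{3} \approx -50321.0$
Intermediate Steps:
$b{\left(x,O \right)} = \frac{-91 + O}{-8 + x}$
$- \frac{37741}{b{\left(-28,-45 - -109 \right)}} = - \frac{37741}{\frac{1}{-8 - 28} \left(-91 - -64\right)} = - \frac{37741}{\frac{1}{-36} \left(-91 + \left(-45 + 109\right)\right)} = - \frac{37741}{\left(- \frac{1}{36}\right) \left(-91 + 64\right)} = - \frac{37741}{\left(- \frac{1}{36}\right) \left(-27\right)} = - \frac{37741}{\frac{3}{4}} = \left(-37741\right) \frac{4}{3} = - \frac{150964}{3}$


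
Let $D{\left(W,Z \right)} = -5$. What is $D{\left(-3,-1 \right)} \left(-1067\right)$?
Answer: $5335$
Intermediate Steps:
$D{\left(-3,-1 \right)} \left(-1067\right) = \left(-5\right) \left(-1067\right) = 5335$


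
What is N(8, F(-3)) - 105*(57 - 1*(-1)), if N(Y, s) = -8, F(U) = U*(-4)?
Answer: -6098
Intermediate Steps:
F(U) = -4*U
N(8, F(-3)) - 105*(57 - 1*(-1)) = -8 - 105*(57 - 1*(-1)) = -8 - 105*(57 + 1) = -8 - 105*58 = -8 - 6090 = -6098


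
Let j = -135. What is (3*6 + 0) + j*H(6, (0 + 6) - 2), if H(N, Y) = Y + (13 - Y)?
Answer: -1737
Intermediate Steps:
H(N, Y) = 13
(3*6 + 0) + j*H(6, (0 + 6) - 2) = (3*6 + 0) - 135*13 = (18 + 0) - 1755 = 18 - 1755 = -1737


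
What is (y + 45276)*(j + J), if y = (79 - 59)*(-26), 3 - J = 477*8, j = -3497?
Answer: -327166360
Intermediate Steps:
J = -3813 (J = 3 - 477*8 = 3 - 1*3816 = 3 - 3816 = -3813)
y = -520 (y = 20*(-26) = -520)
(y + 45276)*(j + J) = (-520 + 45276)*(-3497 - 3813) = 44756*(-7310) = -327166360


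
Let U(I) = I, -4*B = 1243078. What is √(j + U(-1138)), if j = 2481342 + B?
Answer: √8677738/2 ≈ 1472.9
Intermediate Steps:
B = -621539/2 (B = -¼*1243078 = -621539/2 ≈ -3.1077e+5)
j = 4341145/2 (j = 2481342 - 621539/2 = 4341145/2 ≈ 2.1706e+6)
√(j + U(-1138)) = √(4341145/2 - 1138) = √(4338869/2) = √8677738/2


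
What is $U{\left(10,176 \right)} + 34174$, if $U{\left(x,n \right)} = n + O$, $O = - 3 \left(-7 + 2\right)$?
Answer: $34365$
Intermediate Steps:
$O = 15$ ($O = \left(-3\right) \left(-5\right) = 15$)
$U{\left(x,n \right)} = 15 + n$ ($U{\left(x,n \right)} = n + 15 = 15 + n$)
$U{\left(10,176 \right)} + 34174 = \left(15 + 176\right) + 34174 = 191 + 34174 = 34365$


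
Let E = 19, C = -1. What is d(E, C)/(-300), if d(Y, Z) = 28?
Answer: -7/75 ≈ -0.093333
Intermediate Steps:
d(E, C)/(-300) = 28/(-300) = 28*(-1/300) = -7/75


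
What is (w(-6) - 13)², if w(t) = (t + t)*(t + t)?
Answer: 17161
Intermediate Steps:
w(t) = 4*t² (w(t) = (2*t)*(2*t) = 4*t²)
(w(-6) - 13)² = (4*(-6)² - 13)² = (4*36 - 13)² = (144 - 13)² = 131² = 17161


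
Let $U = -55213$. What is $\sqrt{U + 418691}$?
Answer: $\sqrt{363478} \approx 602.89$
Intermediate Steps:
$\sqrt{U + 418691} = \sqrt{-55213 + 418691} = \sqrt{363478}$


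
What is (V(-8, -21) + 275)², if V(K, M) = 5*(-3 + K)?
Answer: 48400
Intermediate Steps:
V(K, M) = -15 + 5*K
(V(-8, -21) + 275)² = ((-15 + 5*(-8)) + 275)² = ((-15 - 40) + 275)² = (-55 + 275)² = 220² = 48400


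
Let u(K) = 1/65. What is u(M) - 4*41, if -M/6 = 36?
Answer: -10659/65 ≈ -163.98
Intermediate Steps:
M = -216 (M = -6*36 = -216)
u(K) = 1/65
u(M) - 4*41 = 1/65 - 4*41 = 1/65 - 1*164 = 1/65 - 164 = -10659/65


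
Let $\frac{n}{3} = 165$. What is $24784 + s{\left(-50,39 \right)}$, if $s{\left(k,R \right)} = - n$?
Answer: $24289$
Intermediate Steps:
$n = 495$ ($n = 3 \cdot 165 = 495$)
$s{\left(k,R \right)} = -495$ ($s{\left(k,R \right)} = \left(-1\right) 495 = -495$)
$24784 + s{\left(-50,39 \right)} = 24784 - 495 = 24289$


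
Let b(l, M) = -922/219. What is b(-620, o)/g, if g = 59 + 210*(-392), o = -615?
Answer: 922/18015159 ≈ 5.1179e-5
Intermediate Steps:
b(l, M) = -922/219 (b(l, M) = -922*1/219 = -922/219)
g = -82261 (g = 59 - 82320 = -82261)
b(-620, o)/g = -922/219/(-82261) = -922/219*(-1/82261) = 922/18015159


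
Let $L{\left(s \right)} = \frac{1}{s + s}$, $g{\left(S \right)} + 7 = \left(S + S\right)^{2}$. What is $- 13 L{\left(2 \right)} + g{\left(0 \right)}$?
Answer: $- \frac{41}{4} \approx -10.25$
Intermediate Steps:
$g{\left(S \right)} = -7 + 4 S^{2}$ ($g{\left(S \right)} = -7 + \left(S + S\right)^{2} = -7 + \left(2 S\right)^{2} = -7 + 4 S^{2}$)
$L{\left(s \right)} = \frac{1}{2 s}$
$- 13 L{\left(2 \right)} + g{\left(0 \right)} = - 13 \frac{1}{2 \cdot 2} - \left(7 - 4 \cdot 0^{2}\right) = - 13 \cdot \frac{1}{2} \cdot \frac{1}{2} + \left(-7 + 4 \cdot 0\right) = \left(-13\right) \frac{1}{4} + \left(-7 + 0\right) = - \frac{13}{4} - 7 = - \frac{41}{4}$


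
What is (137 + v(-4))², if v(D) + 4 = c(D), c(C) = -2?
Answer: 17161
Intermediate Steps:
v(D) = -6 (v(D) = -4 - 2 = -6)
(137 + v(-4))² = (137 - 6)² = 131² = 17161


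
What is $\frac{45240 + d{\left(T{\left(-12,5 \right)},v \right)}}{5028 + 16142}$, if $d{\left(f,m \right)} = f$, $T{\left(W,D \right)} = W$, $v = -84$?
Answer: $\frac{22614}{10585} \approx 2.1364$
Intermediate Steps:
$\frac{45240 + d{\left(T{\left(-12,5 \right)},v \right)}}{5028 + 16142} = \frac{45240 - 12}{5028 + 16142} = \frac{45228}{21170} = 45228 \cdot \frac{1}{21170} = \frac{22614}{10585}$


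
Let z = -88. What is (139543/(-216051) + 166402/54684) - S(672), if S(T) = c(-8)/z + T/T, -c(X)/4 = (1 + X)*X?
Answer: -205565761/179008074 ≈ -1.1484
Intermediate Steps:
c(X) = -4*X*(1 + X) (c(X) = -4*(1 + X)*X = -4*X*(1 + X))
S(T) = 39/11 (S(T) = -4*(-8)*(1 - 8)/(-88) + T/T = -4*(-8)*(-7)*(-1/88) + 1 = -224*(-1/88) + 1 = 28/11 + 1 = 39/11)
(139543/(-216051) + 166402/54684) - S(672) = (139543/(-216051) + 166402/54684) - 1*39/11 = (139543*(-1/216051) + 166402*(1/54684)) - 39/11 = (-139543/216051 + 83201/27342) - 39/11 = 4720091515/1969088814 - 39/11 = -205565761/179008074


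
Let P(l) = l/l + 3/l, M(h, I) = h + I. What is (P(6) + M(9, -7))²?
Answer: 49/4 ≈ 12.250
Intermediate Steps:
M(h, I) = I + h
P(l) = 1 + 3/l
(P(6) + M(9, -7))² = ((3 + 6)/6 + (-7 + 9))² = ((⅙)*9 + 2)² = (3/2 + 2)² = (7/2)² = 49/4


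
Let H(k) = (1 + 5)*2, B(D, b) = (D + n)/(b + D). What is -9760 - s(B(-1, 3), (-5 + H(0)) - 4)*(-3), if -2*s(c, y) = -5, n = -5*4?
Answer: -19505/2 ≈ -9752.5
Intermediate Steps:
n = -20
B(D, b) = (-20 + D)/(D + b) (B(D, b) = (D - 20)/(b + D) = (-20 + D)/(D + b))
H(k) = 12 (H(k) = 6*2 = 12)
s(c, y) = 5/2 (s(c, y) = -½*(-5) = 5/2)
-9760 - s(B(-1, 3), (-5 + H(0)) - 4)*(-3) = -9760 - 5*(-3)/2 = -9760 - 1*(-15/2) = -9760 + 15/2 = -19505/2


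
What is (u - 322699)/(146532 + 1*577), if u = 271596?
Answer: -51103/147109 ≈ -0.34738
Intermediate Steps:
(u - 322699)/(146532 + 1*577) = (271596 - 322699)/(146532 + 1*577) = -51103/(146532 + 577) = -51103/147109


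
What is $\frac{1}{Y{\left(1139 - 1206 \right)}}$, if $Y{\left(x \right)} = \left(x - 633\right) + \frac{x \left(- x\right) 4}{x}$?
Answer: $- \frac{1}{432} \approx -0.0023148$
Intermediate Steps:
$Y{\left(x \right)} = -633 - 3 x$ ($Y{\left(x \right)} = \left(-633 + x\right) + \frac{- x^{2} \cdot 4}{x} = \left(-633 + x\right) + \frac{\left(-4\right) x^{2}}{x} = \left(-633 + x\right) - 4 x = -633 - 3 x$)
$\frac{1}{Y{\left(1139 - 1206 \right)}} = \frac{1}{-633 - 3 \left(1139 - 1206\right)} = \frac{1}{-633 - -201} = \frac{1}{-633 + 201} = \frac{1}{-432} = - \frac{1}{432}$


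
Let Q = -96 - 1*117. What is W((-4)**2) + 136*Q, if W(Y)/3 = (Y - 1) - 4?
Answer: -28935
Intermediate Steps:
Q = -213 (Q = -96 - 117 = -213)
W(Y) = -15 + 3*Y (W(Y) = 3*((Y - 1) - 4) = 3*((-1 + Y) - 4) = 3*(-5 + Y) = -15 + 3*Y)
W((-4)**2) + 136*Q = (-15 + 3*(-4)**2) + 136*(-213) = (-15 + 3*16) - 28968 = (-15 + 48) - 28968 = 33 - 28968 = -28935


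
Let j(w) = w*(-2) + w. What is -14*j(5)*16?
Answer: 1120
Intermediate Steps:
j(w) = -w (j(w) = -2*w + w = -w)
-14*j(5)*16 = -(-14)*5*16 = -14*(-5)*16 = 70*16 = 1120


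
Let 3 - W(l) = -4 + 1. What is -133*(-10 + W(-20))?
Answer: 532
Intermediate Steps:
W(l) = 6 (W(l) = 3 - (-4 + 1) = 3 - 1*(-3) = 3 + 3 = 6)
-133*(-10 + W(-20)) = -133*(-10 + 6) = -133*(-4) = 532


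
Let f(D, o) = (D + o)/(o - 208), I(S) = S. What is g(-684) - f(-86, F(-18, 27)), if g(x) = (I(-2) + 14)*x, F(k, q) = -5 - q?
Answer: -985019/120 ≈ -8208.5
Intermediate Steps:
g(x) = 12*x (g(x) = (-2 + 14)*x = 12*x)
f(D, o) = (D + o)/(-208 + o)
g(-684) - f(-86, F(-18, 27)) = 12*(-684) - (-86 + (-5 - 1*27))/(-208 + (-5 - 1*27)) = -8208 - (-86 + (-5 - 27))/(-208 + (-5 - 27)) = -8208 - (-86 - 32)/(-208 - 32) = -8208 - (-118)/(-240) = -8208 - (-1)*(-118)/240 = -8208 - 1*59/120 = -8208 - 59/120 = -985019/120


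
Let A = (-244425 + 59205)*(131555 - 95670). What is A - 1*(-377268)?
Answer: -6646242432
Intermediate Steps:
A = -6646619700 (A = -185220*35885 = -6646619700)
A - 1*(-377268) = -6646619700 - 1*(-377268) = -6646619700 + 377268 = -6646242432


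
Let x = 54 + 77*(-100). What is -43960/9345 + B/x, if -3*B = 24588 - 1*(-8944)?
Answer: -3309514/1020741 ≈ -3.2423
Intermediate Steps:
B = -33532/3 (B = -(24588 - 1*(-8944))/3 = -(24588 + 8944)/3 = -⅓*33532 = -33532/3 ≈ -11177.)
x = -7646 (x = 54 - 7700 = -7646)
-43960/9345 + B/x = -43960/9345 - 33532/3/(-7646) = -43960*1/9345 - 33532/3*(-1/7646) = -1256/267 + 16766/11469 = -3309514/1020741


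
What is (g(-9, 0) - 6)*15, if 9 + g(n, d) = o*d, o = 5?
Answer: -225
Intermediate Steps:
g(n, d) = -9 + 5*d
(g(-9, 0) - 6)*15 = ((-9 + 5*0) - 6)*15 = ((-9 + 0) - 6)*15 = (-9 - 6)*15 = -15*15 = -225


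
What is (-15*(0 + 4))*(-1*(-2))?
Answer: -120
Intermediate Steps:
(-15*(0 + 4))*(-1*(-2)) = -15*4*2 = -60*2 = -120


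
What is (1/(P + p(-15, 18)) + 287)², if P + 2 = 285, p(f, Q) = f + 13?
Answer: 6504099904/78961 ≈ 82371.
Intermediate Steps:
p(f, Q) = 13 + f
P = 283 (P = -2 + 285 = 283)
(1/(P + p(-15, 18)) + 287)² = (1/(283 + (13 - 15)) + 287)² = (1/(283 - 2) + 287)² = (1/281 + 287)² = (80648/281)² = 6504099904/78961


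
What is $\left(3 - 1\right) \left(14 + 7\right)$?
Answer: $42$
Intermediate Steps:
$\left(3 - 1\right) \left(14 + 7\right) = \left(3 - 1\right) 21 = 2 \cdot 21 = 42$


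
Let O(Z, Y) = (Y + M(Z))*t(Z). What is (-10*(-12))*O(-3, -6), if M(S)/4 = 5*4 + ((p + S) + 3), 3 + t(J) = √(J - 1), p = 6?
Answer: -35280 + 23520*I ≈ -35280.0 + 23520.0*I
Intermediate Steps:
t(J) = -3 + √(-1 + J) (t(J) = -3 + √(J - 1) = -3 + √(-1 + J))
M(S) = 116 + 4*S (M(S) = 4*(5*4 + ((6 + S) + 3)) = 4*(20 + (9 + S)) = 4*(29 + S) = 116 + 4*S)
O(Z, Y) = (-3 + √(-1 + Z))*(116 + Y + 4*Z) (O(Z, Y) = (Y + (116 + 4*Z))*(-3 + √(-1 + Z)) = (116 + Y + 4*Z)*(-3 + √(-1 + Z)) = (-3 + √(-1 + Z))*(116 + Y + 4*Z))
(-10*(-12))*O(-3, -6) = (-10*(-12))*((-3 + √(-1 - 3))*(116 - 6 + 4*(-3))) = 120*((-3 + √(-4))*(116 - 6 - 12)) = 120*((-3 + 2*I)*98) = 120*(-294 + 196*I) = -35280 + 23520*I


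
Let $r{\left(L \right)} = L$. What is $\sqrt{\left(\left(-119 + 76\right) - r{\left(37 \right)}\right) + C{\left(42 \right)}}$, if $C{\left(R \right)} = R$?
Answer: $i \sqrt{38} \approx 6.1644 i$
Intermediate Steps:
$\sqrt{\left(\left(-119 + 76\right) - r{\left(37 \right)}\right) + C{\left(42 \right)}} = \sqrt{\left(\left(-119 + 76\right) - 37\right) + 42} = \sqrt{\left(-43 - 37\right) + 42} = \sqrt{-80 + 42} = \sqrt{-38} = i \sqrt{38}$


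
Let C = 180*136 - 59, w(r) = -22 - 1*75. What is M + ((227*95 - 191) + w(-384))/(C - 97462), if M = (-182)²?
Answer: 2419388807/73041 ≈ 33124.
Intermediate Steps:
M = 33124
w(r) = -97 (w(r) = -22 - 75 = -97)
C = 24421 (C = 24480 - 59 = 24421)
M + ((227*95 - 191) + w(-384))/(C - 97462) = 33124 + ((227*95 - 191) - 97)/(24421 - 97462) = 33124 + ((21565 - 191) - 97)/(-73041) = 33124 + (21374 - 97)*(-1/73041) = 33124 + 21277*(-1/73041) = 33124 - 21277/73041 = 2419388807/73041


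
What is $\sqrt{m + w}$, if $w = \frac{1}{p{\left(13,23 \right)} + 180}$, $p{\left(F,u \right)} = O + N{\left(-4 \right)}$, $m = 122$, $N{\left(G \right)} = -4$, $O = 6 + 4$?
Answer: $\frac{\sqrt{4220898}}{186} \approx 11.046$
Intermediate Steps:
$O = 10$
$p{\left(F,u \right)} = 6$ ($p{\left(F,u \right)} = 10 - 4 = 6$)
$w = \frac{1}{186}$ ($w = \frac{1}{6 + 180} = \frac{1}{186} \approx 0.0053763$)
$\sqrt{m + w} = \sqrt{122 + \frac{1}{186}} = \sqrt{\frac{22693}{186}} = \frac{\sqrt{4220898}}{186}$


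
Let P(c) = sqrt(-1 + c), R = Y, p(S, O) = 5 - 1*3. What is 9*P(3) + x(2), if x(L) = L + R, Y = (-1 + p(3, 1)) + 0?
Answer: 3 + 9*sqrt(2) ≈ 15.728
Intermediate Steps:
p(S, O) = 2 (p(S, O) = 5 - 3 = 2)
Y = 1 (Y = (-1 + 2) + 0 = 1 + 0 = 1)
R = 1
x(L) = 1 + L (x(L) = L + 1 = 1 + L)
9*P(3) + x(2) = 9*sqrt(-1 + 3) + (1 + 2) = 9*sqrt(2) + 3 = 3 + 9*sqrt(2)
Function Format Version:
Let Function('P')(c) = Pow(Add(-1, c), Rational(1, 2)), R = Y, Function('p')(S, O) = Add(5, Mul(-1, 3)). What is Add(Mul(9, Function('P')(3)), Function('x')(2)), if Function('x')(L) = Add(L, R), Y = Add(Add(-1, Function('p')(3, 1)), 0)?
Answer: Add(3, Mul(9, Pow(2, Rational(1, 2)))) ≈ 15.728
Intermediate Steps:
Function('p')(S, O) = 2 (Function('p')(S, O) = Add(5, -3) = 2)
Y = 1 (Y = Add(Add(-1, 2), 0) = Add(1, 0) = 1)
R = 1
Function('x')(L) = Add(1, L) (Function('x')(L) = Add(L, 1) = Add(1, L))
Add(Mul(9, Function('P')(3)), Function('x')(2)) = Add(Mul(9, Pow(Add(-1, 3), Rational(1, 2))), Add(1, 2)) = Add(Mul(9, Pow(2, Rational(1, 2))), 3) = Add(3, Mul(9, Pow(2, Rational(1, 2))))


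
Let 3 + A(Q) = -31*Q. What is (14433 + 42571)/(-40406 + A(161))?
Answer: -14251/11350 ≈ -1.2556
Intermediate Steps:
A(Q) = -3 - 31*Q
(14433 + 42571)/(-40406 + A(161)) = (14433 + 42571)/(-40406 + (-3 - 31*161)) = 57004/(-40406 + (-3 - 4991)) = 57004/(-40406 - 4994) = 57004/(-45400) = 57004*(-1/45400) = -14251/11350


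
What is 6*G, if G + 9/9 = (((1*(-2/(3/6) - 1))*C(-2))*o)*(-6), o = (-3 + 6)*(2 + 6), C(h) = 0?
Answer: -6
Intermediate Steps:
o = 24 (o = 3*8 = 24)
G = -1 (G = -1 + (((1*(-2/(3/6) - 1))*0)*24)*(-6) = -1 + (((1*(-2/(3*(⅙)) - 1))*0)*24)*(-6) = -1 + (((1*(-2/½ - 1))*0)*24)*(-6) = -1 + (((1*(-2*2 - 1))*0)*24)*(-6) = -1 + (((1*(-4 - 1))*0)*24)*(-6) = -1 + (((1*(-5))*0)*24)*(-6) = -1 + (-5*0*24)*(-6) = -1 + (0*24)*(-6) = -1 + 0*(-6) = -1 + 0 = -1)
6*G = 6*(-1) = -6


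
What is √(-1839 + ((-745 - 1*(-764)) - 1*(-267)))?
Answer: I*√1553 ≈ 39.408*I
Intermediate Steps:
√(-1839 + ((-745 - 1*(-764)) - 1*(-267))) = √(-1839 + ((-745 + 764) + 267)) = √(-1839 + (19 + 267)) = √(-1839 + 286) = √(-1553) = I*√1553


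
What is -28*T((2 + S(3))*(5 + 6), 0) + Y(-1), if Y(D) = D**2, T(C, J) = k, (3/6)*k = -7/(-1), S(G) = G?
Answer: -391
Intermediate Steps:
k = 14 (k = 2*(-7/(-1)) = 2*(-7*(-1)) = 2*7 = 14)
T(C, J) = 14
-28*T((2 + S(3))*(5 + 6), 0) + Y(-1) = -28*14 + (-1)**2 = -392 + 1 = -391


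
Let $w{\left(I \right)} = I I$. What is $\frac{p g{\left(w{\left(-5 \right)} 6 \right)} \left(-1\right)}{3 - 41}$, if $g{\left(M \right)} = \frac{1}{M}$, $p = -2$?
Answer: $- \frac{1}{2850} \approx -0.00035088$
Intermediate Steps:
$w{\left(I \right)} = I^{2}$
$\frac{p g{\left(w{\left(-5 \right)} 6 \right)} \left(-1\right)}{3 - 41} = \frac{- \frac{2}{\left(-5\right)^{2} \cdot 6} \left(-1\right)}{3 - 41} = \frac{- \frac{2}{25 \cdot 6} \left(-1\right)}{-38} = - \frac{- \frac{2}{150} \left(-1\right)}{38} = - \frac{\left(-2\right) \frac{1}{150} \left(-1\right)}{38} = - \frac{\left(- \frac{1}{75}\right) \left(-1\right)}{38} = \left(- \frac{1}{38}\right) \frac{1}{75} = - \frac{1}{2850}$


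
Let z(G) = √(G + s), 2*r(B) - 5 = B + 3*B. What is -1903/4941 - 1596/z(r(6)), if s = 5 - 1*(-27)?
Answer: -1903/4941 - 532*√186/31 ≈ -234.43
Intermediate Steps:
r(B) = 5/2 + 2*B (r(B) = 5/2 + (B + 3*B)/2 = 5/2 + (4*B)/2 = 5/2 + 2*B)
s = 32 (s = 5 + 27 = 32)
z(G) = √(32 + G) (z(G) = √(G + 32) = √(32 + G))
-1903/4941 - 1596/z(r(6)) = -1903/4941 - 1596/√(32 + (5/2 + 2*6)) = -1903*1/4941 - 1596/√(32 + (5/2 + 12)) = -1903/4941 - 1596/√(32 + 29/2) = -1903/4941 - 1596*√186/93 = -1903/4941 - 532*√186/31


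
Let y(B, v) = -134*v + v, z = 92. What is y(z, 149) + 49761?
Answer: 29944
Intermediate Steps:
y(B, v) = -133*v
y(z, 149) + 49761 = -133*149 + 49761 = -19817 + 49761 = 29944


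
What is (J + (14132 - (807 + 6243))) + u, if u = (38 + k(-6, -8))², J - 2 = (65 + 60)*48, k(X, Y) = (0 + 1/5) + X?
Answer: 353021/25 ≈ 14121.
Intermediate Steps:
k(X, Y) = ⅕ + X (k(X, Y) = (0 + 1*(⅕)) + X = (0 + ⅕) + X = ⅕ + X)
J = 6002 (J = 2 + (65 + 60)*48 = 2 + 125*48 = 2 + 6000 = 6002)
u = 25921/25 (u = (38 + (⅕ - 6))² = (38 - 29/5)² = (161/5)² = 25921/25 ≈ 1036.8)
(J + (14132 - (807 + 6243))) + u = (6002 + (14132 - (807 + 6243))) + 25921/25 = (6002 + (14132 - 1*7050)) + 25921/25 = (6002 + (14132 - 7050)) + 25921/25 = (6002 + 7082) + 25921/25 = 13084 + 25921/25 = 353021/25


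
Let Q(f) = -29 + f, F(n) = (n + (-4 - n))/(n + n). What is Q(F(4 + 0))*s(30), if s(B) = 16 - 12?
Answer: -118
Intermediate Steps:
F(n) = -2/n (F(n) = -4*1/(2*n) = -2/n)
s(B) = 4
Q(F(4 + 0))*s(30) = (-29 - 2/(4 + 0))*4 = (-29 - 2/4)*4 = (-29 - 2*¼)*4 = (-29 - ½)*4 = -59/2*4 = -118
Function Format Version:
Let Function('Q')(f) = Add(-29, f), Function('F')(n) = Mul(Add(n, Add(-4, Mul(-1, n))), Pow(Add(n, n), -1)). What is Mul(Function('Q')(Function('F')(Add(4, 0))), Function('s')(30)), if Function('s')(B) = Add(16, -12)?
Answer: -118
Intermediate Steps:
Function('F')(n) = Mul(-2, Pow(n, -1)) (Function('F')(n) = Mul(-4, Pow(Mul(2, n), -1)) = Mul(-4, Mul(Rational(1, 2), Pow(n, -1))) = Mul(-2, Pow(n, -1)))
Function('s')(B) = 4
Mul(Function('Q')(Function('F')(Add(4, 0))), Function('s')(30)) = Mul(Add(-29, Mul(-2, Pow(Add(4, 0), -1))), 4) = Mul(Add(-29, Mul(-2, Pow(4, -1))), 4) = Mul(Add(-29, Mul(-2, Rational(1, 4))), 4) = Mul(Add(-29, Rational(-1, 2)), 4) = Mul(Rational(-59, 2), 4) = -118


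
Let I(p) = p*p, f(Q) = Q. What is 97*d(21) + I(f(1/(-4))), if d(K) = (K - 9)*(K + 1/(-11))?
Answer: 4283531/176 ≈ 24338.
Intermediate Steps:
I(p) = p²
d(K) = (-9 + K)*(-1/11 + K) (d(K) = (-9 + K)*(K - 1/11) = (-9 + K)*(-1/11 + K))
97*d(21) + I(f(1/(-4))) = 97*(9/11 + 21² - 100/11*21) + (1/(-4))² = 97*(9/11 + 441 - 2100/11) + (1*(-¼))² = 97*(2760/11) + (-¼)² = 267720/11 + 1/16 = 4283531/176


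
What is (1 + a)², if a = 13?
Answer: 196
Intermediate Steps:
(1 + a)² = (1 + 13)² = 14² = 196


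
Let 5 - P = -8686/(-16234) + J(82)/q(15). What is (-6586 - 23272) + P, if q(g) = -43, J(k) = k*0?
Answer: -242321144/8117 ≈ -29854.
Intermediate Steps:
J(k) = 0
P = 36242/8117 (P = 5 - (-8686/(-16234) + 0/(-43)) = 5 - (-8686*(-1/16234) + 0*(-1/43)) = 5 - (4343/8117 + 0) = 5 - 1*4343/8117 = 5 - 4343/8117 = 36242/8117 ≈ 4.4650)
(-6586 - 23272) + P = (-6586 - 23272) + 36242/8117 = -29858 + 36242/8117 = -242321144/8117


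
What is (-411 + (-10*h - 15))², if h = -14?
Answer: 81796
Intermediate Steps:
(-411 + (-10*h - 15))² = (-411 + (-10*(-14) - 15))² = (-411 + (140 - 15))² = (-411 + 125)² = (-286)² = 81796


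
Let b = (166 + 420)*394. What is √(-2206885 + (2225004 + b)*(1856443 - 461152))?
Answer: √3426676216523 ≈ 1.8511e+6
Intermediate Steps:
b = 230884 (b = 586*394 = 230884)
√(-2206885 + (2225004 + b)*(1856443 - 461152)) = √(-2206885 + (2225004 + 230884)*(1856443 - 461152)) = √(-2206885 + 2455888*1395291) = √(-2206885 + 3426678423408) = √3426676216523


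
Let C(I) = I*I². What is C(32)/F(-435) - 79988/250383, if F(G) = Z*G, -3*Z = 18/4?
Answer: 5434905316/108916605 ≈ 49.900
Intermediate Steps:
Z = -3/2 (Z = -6/4 = -⅓*9/2 = -3/2 ≈ -1.5000)
F(G) = -3*G/2
C(I) = I³
C(32)/F(-435) - 79988/250383 = 32³/((-3/2*(-435))) - 79988/250383 = 32768/(1305/2) - 79988*1/250383 = 32768*(2/1305) - 79988/250383 = 65536/1305 - 79988/250383 = 5434905316/108916605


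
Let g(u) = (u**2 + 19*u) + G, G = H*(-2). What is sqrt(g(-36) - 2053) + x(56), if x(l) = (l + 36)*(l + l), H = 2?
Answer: 10304 + 17*I*sqrt(5) ≈ 10304.0 + 38.013*I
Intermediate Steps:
x(l) = 2*l*(36 + l) (x(l) = (36 + l)*(2*l) = 2*l*(36 + l))
G = -4 (G = 2*(-2) = -4)
g(u) = -4 + u**2 + 19*u (g(u) = (u**2 + 19*u) - 4 = -4 + u**2 + 19*u)
sqrt(g(-36) - 2053) + x(56) = sqrt((-4 + (-36)**2 + 19*(-36)) - 2053) + 2*56*(36 + 56) = sqrt((-4 + 1296 - 684) - 2053) + 2*56*92 = sqrt(608 - 2053) + 10304 = sqrt(-1445) + 10304 = 17*I*sqrt(5) + 10304 = 10304 + 17*I*sqrt(5)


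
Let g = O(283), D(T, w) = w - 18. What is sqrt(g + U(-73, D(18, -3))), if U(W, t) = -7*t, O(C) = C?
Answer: sqrt(430) ≈ 20.736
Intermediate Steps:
D(T, w) = -18 + w
g = 283
sqrt(g + U(-73, D(18, -3))) = sqrt(283 - 7*(-18 - 3)) = sqrt(283 - 7*(-21)) = sqrt(283 + 147) = sqrt(430)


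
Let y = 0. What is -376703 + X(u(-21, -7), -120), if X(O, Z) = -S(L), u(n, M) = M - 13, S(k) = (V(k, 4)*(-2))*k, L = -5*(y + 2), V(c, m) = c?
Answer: -376503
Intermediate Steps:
L = -10 (L = -5*(0 + 2) = -5*2 = -10)
S(k) = -2*k² (S(k) = (k*(-2))*k = (-2*k)*k = -2*k²)
u(n, M) = -13 + M
X(O, Z) = 200 (X(O, Z) = -(-2)*(-10)² = -(-2)*100 = -1*(-200) = 200)
-376703 + X(u(-21, -7), -120) = -376703 + 200 = -376503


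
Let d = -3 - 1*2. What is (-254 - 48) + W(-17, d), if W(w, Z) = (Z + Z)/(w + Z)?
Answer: -3317/11 ≈ -301.55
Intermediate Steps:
d = -5 (d = -3 - 2 = -5)
W(w, Z) = 2*Z/(Z + w) (W(w, Z) = (2*Z)/(Z + w) = 2*Z/(Z + w))
(-254 - 48) + W(-17, d) = (-254 - 48) + 2*(-5)/(-5 - 17) = -302 + 2*(-5)/(-22) = -302 + 2*(-5)*(-1/22) = -302 + 5/11 = -3317/11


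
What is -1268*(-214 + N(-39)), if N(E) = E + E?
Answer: 370256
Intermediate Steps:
N(E) = 2*E
-1268*(-214 + N(-39)) = -1268*(-214 + 2*(-39)) = -1268*(-214 - 78) = -1268*(-292) = 370256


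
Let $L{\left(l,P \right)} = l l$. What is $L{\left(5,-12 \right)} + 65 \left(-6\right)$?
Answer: $-365$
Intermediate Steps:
$L{\left(l,P \right)} = l^{2}$
$L{\left(5,-12 \right)} + 65 \left(-6\right) = 5^{2} + 65 \left(-6\right) = 25 - 390 = -365$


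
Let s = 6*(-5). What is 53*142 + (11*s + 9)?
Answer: 7205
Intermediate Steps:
s = -30
53*142 + (11*s + 9) = 53*142 + (11*(-30) + 9) = 7526 + (-330 + 9) = 7526 - 321 = 7205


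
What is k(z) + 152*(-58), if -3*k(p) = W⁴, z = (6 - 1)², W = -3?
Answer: -8843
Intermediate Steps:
z = 25 (z = 5² = 25)
k(p) = -27 (k(p) = -⅓*(-3)⁴ = -⅓*81 = -27)
k(z) + 152*(-58) = -27 + 152*(-58) = -27 - 8816 = -8843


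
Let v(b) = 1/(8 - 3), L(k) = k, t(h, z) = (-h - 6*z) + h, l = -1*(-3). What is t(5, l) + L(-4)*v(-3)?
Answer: -94/5 ≈ -18.800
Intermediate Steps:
l = 3
t(h, z) = -6*z
v(b) = 1/5
t(5, l) + L(-4)*v(-3) = -6*3 - 4*1/5 = -18 - 4/5 = -94/5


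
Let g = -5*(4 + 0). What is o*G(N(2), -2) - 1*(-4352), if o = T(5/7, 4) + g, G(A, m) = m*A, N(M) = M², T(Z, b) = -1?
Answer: 4520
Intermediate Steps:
g = -20 (g = -5*4 = -20)
G(A, m) = A*m
o = -21 (o = -1 - 20 = -21)
o*G(N(2), -2) - 1*(-4352) = -21*2²*(-2) - 1*(-4352) = -84*(-2) + 4352 = -21*(-8) + 4352 = 168 + 4352 = 4520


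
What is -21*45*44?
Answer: -41580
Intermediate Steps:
-21*45*44 = -945*44 = -41580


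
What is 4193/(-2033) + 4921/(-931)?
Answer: -104572/14231 ≈ -7.3482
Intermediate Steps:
4193/(-2033) + 4921/(-931) = 4193*(-1/2033) + 4921*(-1/931) = -4193/2033 - 37/7 = -104572/14231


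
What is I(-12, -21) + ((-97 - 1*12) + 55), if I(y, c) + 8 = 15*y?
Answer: -242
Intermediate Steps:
I(y, c) = -8 + 15*y
I(-12, -21) + ((-97 - 1*12) + 55) = (-8 + 15*(-12)) + ((-97 - 1*12) + 55) = (-8 - 180) + ((-97 - 12) + 55) = -188 + (-109 + 55) = -188 - 54 = -242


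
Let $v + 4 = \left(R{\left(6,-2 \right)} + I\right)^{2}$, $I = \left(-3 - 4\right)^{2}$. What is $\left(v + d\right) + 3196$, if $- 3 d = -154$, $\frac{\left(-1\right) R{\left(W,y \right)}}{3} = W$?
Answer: $\frac{12613}{3} \approx 4204.3$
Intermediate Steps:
$R{\left(W,y \right)} = - 3 W$
$d = \frac{154}{3}$ ($d = \left(- \frac{1}{3}\right) \left(-154\right) = \frac{154}{3} \approx 51.333$)
$I = 49$ ($I = \left(-7\right)^{2} = 49$)
$v = 957$ ($v = -4 + \left(\left(-3\right) 6 + 49\right)^{2} = -4 + \left(-18 + 49\right)^{2} = -4 + 31^{2} = -4 + 961 = 957$)
$\left(v + d\right) + 3196 = \left(957 + \frac{154}{3}\right) + 3196 = \frac{3025}{3} + 3196 = \frac{12613}{3}$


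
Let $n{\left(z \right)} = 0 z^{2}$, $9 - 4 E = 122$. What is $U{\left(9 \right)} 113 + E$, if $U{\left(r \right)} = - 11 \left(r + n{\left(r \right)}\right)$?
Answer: $- \frac{44861}{4} \approx -11215.0$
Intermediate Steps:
$E = - \frac{113}{4}$ ($E = \frac{9}{4} - \frac{61}{2} = - \frac{113}{4} \approx -28.25$)
$n{\left(z \right)} = 0$
$U{\left(r \right)} = - 11 r$ ($U{\left(r \right)} = - 11 \left(r + 0\right) = - 11 r$)
$U{\left(9 \right)} 113 + E = \left(-11\right) 9 \cdot 113 - \frac{113}{4} = \left(-99\right) 113 - \frac{113}{4} = -11187 - \frac{113}{4} = - \frac{44861}{4}$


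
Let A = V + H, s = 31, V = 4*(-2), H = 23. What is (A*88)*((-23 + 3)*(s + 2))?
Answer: -871200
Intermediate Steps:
V = -8
A = 15 (A = -8 + 23 = 15)
(A*88)*((-23 + 3)*(s + 2)) = (15*88)*((-23 + 3)*(31 + 2)) = 1320*(-20*33) = 1320*(-660) = -871200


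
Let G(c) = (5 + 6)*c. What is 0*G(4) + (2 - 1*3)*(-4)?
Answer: 4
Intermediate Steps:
G(c) = 11*c
0*G(4) + (2 - 1*3)*(-4) = 0*(11*4) + (2 - 1*3)*(-4) = 0*44 + (2 - 3)*(-4) = 0 - 1*(-4) = 0 + 4 = 4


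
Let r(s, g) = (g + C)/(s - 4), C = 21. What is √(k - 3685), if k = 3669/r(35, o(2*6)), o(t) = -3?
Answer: √94818/6 ≈ 51.321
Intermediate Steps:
r(s, g) = (21 + g)/(-4 + s) (r(s, g) = (g + 21)/(s - 4) = (21 + g)/(-4 + s))
k = 37913/6 (k = 3669/(((21 - 3)/(-4 + 35))) = 3669/((18/31)) = 3669/(((1/31)*18)) = 3669/(18/31) = 3669*(31/18) = 37913/6 ≈ 6318.8)
√(k - 3685) = √(37913/6 - 3685) = √(15803/6) = √94818/6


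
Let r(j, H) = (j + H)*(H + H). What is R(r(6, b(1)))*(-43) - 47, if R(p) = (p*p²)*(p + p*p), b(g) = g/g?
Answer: -24778367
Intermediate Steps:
b(g) = 1
r(j, H) = 2*H*(H + j) (r(j, H) = (H + j)*(2*H) = 2*H*(H + j))
R(p) = p³*(p + p²)
R(r(6, b(1)))*(-43) - 47 = ((2*1*(1 + 6))⁴*(1 + 2*1*(1 + 6)))*(-43) - 47 = ((2*1*7)⁴*(1 + 2*1*7))*(-43) - 47 = (14⁴*(1 + 14))*(-43) - 47 = (38416*15)*(-43) - 47 = 576240*(-43) - 47 = -24778320 - 47 = -24778367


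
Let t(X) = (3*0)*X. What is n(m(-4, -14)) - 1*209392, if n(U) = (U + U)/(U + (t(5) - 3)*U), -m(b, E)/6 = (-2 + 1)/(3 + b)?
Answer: -209393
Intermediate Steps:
t(X) = 0 (t(X) = 0*X = 0)
m(b, E) = 6/(3 + b) (m(b, E) = -6*(-2 + 1)/(3 + b) = -(-6)/(3 + b) = 6/(3 + b))
n(U) = -1 (n(U) = (U + U)/(U + (0 - 3)*U) = (2*U)/(U - 3*U) = (2*U)/((-2*U)) = (2*U)*(-1/(2*U)) = -1)
n(m(-4, -14)) - 1*209392 = -1 - 1*209392 = -1 - 209392 = -209393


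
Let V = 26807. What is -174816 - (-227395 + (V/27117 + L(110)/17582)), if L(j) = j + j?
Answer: 12533835032506/238385547 ≈ 52578.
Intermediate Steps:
L(j) = 2*j
-174816 - (-227395 + (V/27117 + L(110)/17582)) = -174816 - (-227395 + (26807/27117 + (2*110)/17582)) = -174816 - (-227395 + (26807*(1/27117) + 220*(1/17582))) = -174816 - (-227395 + (26807/27117 + 110/8791)) = -174816 - (-227395 + 238643207/238385547) = -174816 - 1*(-54207442816858/238385547) = -174816 + 54207442816858/238385547 = 12533835032506/238385547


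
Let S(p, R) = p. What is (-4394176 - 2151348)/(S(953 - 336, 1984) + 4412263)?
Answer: -1636381/1103220 ≈ -1.4833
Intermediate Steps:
(-4394176 - 2151348)/(S(953 - 336, 1984) + 4412263) = (-4394176 - 2151348)/((953 - 336) + 4412263) = -6545524/(617 + 4412263) = -6545524/4412880 = -6545524*1/4412880 = -1636381/1103220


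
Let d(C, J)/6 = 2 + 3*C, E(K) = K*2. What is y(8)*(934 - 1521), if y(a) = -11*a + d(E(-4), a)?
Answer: 129140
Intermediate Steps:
E(K) = 2*K
d(C, J) = 12 + 18*C (d(C, J) = 6*(2 + 3*C) = 12 + 18*C)
y(a) = -132 - 11*a (y(a) = -11*a + (12 + 18*(2*(-4))) = -11*a + (12 + 18*(-8)) = -11*a + (12 - 144) = -11*a - 132 = -132 - 11*a)
y(8)*(934 - 1521) = (-132 - 11*8)*(934 - 1521) = (-132 - 88)*(-587) = -220*(-587) = 129140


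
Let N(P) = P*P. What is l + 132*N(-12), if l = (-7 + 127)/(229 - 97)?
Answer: 209098/11 ≈ 19009.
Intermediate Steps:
l = 10/11 (l = 120/132 = 120*(1/132) = 10/11 ≈ 0.90909)
N(P) = P²
l + 132*N(-12) = 10/11 + 132*(-12)² = 10/11 + 132*144 = 10/11 + 19008 = 209098/11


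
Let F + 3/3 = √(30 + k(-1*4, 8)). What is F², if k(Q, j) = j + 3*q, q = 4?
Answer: 51 - 10*√2 ≈ 36.858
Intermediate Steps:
k(Q, j) = 12 + j (k(Q, j) = j + 3*4 = j + 12 = 12 + j)
F = -1 + 5*√2 (F = -1 + √(30 + (12 + 8)) = -1 + √(30 + 20) = -1 + √50 = -1 + 5*√2 ≈ 6.0711)
F² = (-1 + 5*√2)²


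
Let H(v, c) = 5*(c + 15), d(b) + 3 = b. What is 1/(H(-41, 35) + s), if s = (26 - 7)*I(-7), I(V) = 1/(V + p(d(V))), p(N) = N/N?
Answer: 6/1481 ≈ 0.0040513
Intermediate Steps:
d(b) = -3 + b
p(N) = 1
H(v, c) = 75 + 5*c (H(v, c) = 5*(15 + c) = 75 + 5*c)
I(V) = 1/(1 + V) (I(V) = 1/(V + 1) = 1/(1 + V))
s = -19/6 (s = (26 - 7)/(1 - 7) = 19/(-6) = 19*(-⅙) = -19/6 ≈ -3.1667)
1/(H(-41, 35) + s) = 1/((75 + 5*35) - 19/6) = 1/((75 + 175) - 19/6) = 1/(250 - 19/6) = 1/(1481/6) = 6/1481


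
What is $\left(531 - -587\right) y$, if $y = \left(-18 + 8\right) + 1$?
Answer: $-10062$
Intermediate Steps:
$y = -9$ ($y = -10 + 1 = -9$)
$\left(531 - -587\right) y = \left(531 - -587\right) \left(-9\right) = \left(531 + 587\right) \left(-9\right) = 1118 \left(-9\right) = -10062$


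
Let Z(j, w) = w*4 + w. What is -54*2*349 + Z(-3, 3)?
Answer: -37677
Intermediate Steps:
Z(j, w) = 5*w (Z(j, w) = 4*w + w = 5*w)
-54*2*349 + Z(-3, 3) = -54*2*349 + 5*3 = -108*349 + 15 = -37692 + 15 = -37677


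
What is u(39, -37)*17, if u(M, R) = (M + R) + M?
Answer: 697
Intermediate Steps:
u(M, R) = R + 2*M
u(39, -37)*17 = (-37 + 2*39)*17 = (-37 + 78)*17 = 41*17 = 697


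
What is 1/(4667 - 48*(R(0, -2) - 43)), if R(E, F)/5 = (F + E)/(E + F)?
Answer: 1/6491 ≈ 0.00015406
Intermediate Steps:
R(E, F) = 5 (R(E, F) = 5*((F + E)/(E + F)) = 5*((E + F)/(E + F)) = 5*1 = 5)
1/(4667 - 48*(R(0, -2) - 43)) = 1/(4667 - 48*(5 - 43)) = 1/(4667 - 48*(-38)) = 1/(4667 + 1824) = 1/6491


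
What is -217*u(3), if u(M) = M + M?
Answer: -1302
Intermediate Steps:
u(M) = 2*M
-217*u(3) = -434*3 = -217*6 = -1302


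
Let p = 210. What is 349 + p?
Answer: 559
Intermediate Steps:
349 + p = 349 + 210 = 559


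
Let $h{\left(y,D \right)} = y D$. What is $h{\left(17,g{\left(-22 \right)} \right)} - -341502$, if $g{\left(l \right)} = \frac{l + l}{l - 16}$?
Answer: $\frac{6488912}{19} \approx 3.4152 \cdot 10^{5}$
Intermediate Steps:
$g{\left(l \right)} = \frac{2 l}{-16 + l}$
$h{\left(y,D \right)} = D y$
$h{\left(17,g{\left(-22 \right)} \right)} - -341502 = 2 \left(-22\right) \frac{1}{-16 - 22} \cdot 17 - -341502 = 2 \left(-22\right) \frac{1}{-38} \cdot 17 + 341502 = 2 \left(-22\right) \left(- \frac{1}{38}\right) 17 + 341502 = \frac{22}{19} \cdot 17 + 341502 = \frac{374}{19} + 341502 = \frac{6488912}{19}$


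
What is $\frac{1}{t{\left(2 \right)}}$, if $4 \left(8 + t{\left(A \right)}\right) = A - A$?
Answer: $- \frac{1}{8} \approx -0.125$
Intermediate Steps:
$t{\left(A \right)} = -8$ ($t{\left(A \right)} = -8 + \frac{A - A}{4} = -8 + \frac{1}{4} \cdot 0 = -8 + 0 = -8$)
$\frac{1}{t{\left(2 \right)}} = \frac{1}{-8} = - \frac{1}{8}$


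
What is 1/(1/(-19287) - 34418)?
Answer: -19287/663819967 ≈ -2.9055e-5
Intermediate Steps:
1/(1/(-19287) - 34418) = 1/(-1/19287 - 34418) = 1/(-663819967/19287) = -19287/663819967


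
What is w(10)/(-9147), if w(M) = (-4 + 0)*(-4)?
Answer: -16/9147 ≈ -0.0017492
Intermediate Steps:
w(M) = 16 (w(M) = -4*(-4) = 16)
w(10)/(-9147) = 16/(-9147) = 16*(-1/9147) = -16/9147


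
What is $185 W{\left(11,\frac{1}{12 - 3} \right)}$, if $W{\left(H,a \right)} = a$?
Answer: $\frac{185}{9} \approx 20.556$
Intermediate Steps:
$185 W{\left(11,\frac{1}{12 - 3} \right)} = \frac{185}{12 - 3} = \frac{185}{9}$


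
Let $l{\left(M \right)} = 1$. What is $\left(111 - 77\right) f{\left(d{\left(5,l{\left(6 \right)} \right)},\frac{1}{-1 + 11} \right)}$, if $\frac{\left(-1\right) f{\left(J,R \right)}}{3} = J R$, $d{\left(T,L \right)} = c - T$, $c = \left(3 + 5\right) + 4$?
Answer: $- \frac{357}{5} \approx -71.4$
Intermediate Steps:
$c = 12$ ($c = 8 + 4 = 12$)
$d{\left(T,L \right)} = 12 - T$
$f{\left(J,R \right)} = - 3 J R$
$\left(111 - 77\right) f{\left(d{\left(5,l{\left(6 \right)} \right)},\frac{1}{-1 + 11} \right)} = \left(111 - 77\right) \left(- \frac{3 \left(12 - 5\right)}{-1 + 11}\right) = 34 \left(- \frac{3 \left(12 - 5\right)}{10}\right) = 34 \left(\left(-3\right) 7 \cdot \frac{1}{10}\right) = 34 \left(- \frac{21}{10}\right) = - \frac{357}{5}$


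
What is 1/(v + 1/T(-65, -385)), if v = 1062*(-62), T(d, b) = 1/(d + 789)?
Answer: -1/65120 ≈ -1.5356e-5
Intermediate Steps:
T(d, b) = 1/(789 + d)
v = -65844
1/(v + 1/T(-65, -385)) = 1/(-65844 + 1/(1/(789 - 65))) = 1/(-65844 + 1/(1/724)) = 1/(-65844 + 724) = 1/(-65120) = -1/65120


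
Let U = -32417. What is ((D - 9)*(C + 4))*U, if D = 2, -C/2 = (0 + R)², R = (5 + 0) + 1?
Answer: -15430492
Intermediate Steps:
R = 6 (R = 5 + 1 = 6)
C = -72 (C = -2*(0 + 6)² = -2*6² = -2*36 = -72)
((D - 9)*(C + 4))*U = ((2 - 9)*(-72 + 4))*(-32417) = -7*(-68)*(-32417) = 476*(-32417) = -15430492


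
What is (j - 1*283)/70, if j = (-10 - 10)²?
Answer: 117/70 ≈ 1.6714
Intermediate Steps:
j = 400 (j = (-20)² = 400)
(j - 1*283)/70 = (400 - 1*283)/70 = (400 - 283)*(1/70) = 117*(1/70) = 117/70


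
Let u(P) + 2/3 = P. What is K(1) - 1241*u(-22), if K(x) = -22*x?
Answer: 84322/3 ≈ 28107.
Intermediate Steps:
u(P) = -⅔ + P
K(1) - 1241*u(-22) = -22*1 - 1241*(-⅔ - 22) = -22 - 1241*(-68/3) = -22 + 84388/3 = 84322/3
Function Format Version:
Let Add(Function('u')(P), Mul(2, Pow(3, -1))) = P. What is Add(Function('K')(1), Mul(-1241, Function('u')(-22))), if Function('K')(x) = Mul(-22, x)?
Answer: Rational(84322, 3) ≈ 28107.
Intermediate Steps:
Function('u')(P) = Add(Rational(-2, 3), P)
Add(Function('K')(1), Mul(-1241, Function('u')(-22))) = Add(Mul(-22, 1), Mul(-1241, Add(Rational(-2, 3), -22))) = Add(-22, Mul(-1241, Rational(-68, 3))) = Add(-22, Rational(84388, 3)) = Rational(84322, 3)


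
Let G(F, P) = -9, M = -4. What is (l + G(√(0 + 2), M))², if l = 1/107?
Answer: 925444/11449 ≈ 80.832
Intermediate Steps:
l = 1/107 ≈ 0.0093458
(l + G(√(0 + 2), M))² = (1/107 - 9)² = (-962/107)² = 925444/11449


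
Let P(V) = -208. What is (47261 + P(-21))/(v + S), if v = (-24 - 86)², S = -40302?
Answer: -47053/28202 ≈ -1.6684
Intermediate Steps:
v = 12100 (v = (-110)² = 12100)
(47261 + P(-21))/(v + S) = (47261 - 208)/(12100 - 40302) = 47053/(-28202) = 47053*(-1/28202) = -47053/28202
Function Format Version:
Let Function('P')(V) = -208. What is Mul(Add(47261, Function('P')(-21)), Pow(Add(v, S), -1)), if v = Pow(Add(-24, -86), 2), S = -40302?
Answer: Rational(-47053, 28202) ≈ -1.6684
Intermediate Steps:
v = 12100 (v = Pow(-110, 2) = 12100)
Mul(Add(47261, Function('P')(-21)), Pow(Add(v, S), -1)) = Mul(Add(47261, -208), Pow(Add(12100, -40302), -1)) = Mul(47053, Pow(-28202, -1)) = Mul(47053, Rational(-1, 28202)) = Rational(-47053, 28202)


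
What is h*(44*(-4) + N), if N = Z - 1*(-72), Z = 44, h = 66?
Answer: -3960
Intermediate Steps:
N = 116 (N = 44 - 1*(-72) = 44 + 72 = 116)
h*(44*(-4) + N) = 66*(44*(-4) + 116) = 66*(-176 + 116) = 66*(-60) = -3960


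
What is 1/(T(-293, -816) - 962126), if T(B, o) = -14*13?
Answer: -1/962308 ≈ -1.0392e-6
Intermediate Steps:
T(B, o) = -182
1/(T(-293, -816) - 962126) = 1/(-182 - 962126) = 1/(-962308) = -1/962308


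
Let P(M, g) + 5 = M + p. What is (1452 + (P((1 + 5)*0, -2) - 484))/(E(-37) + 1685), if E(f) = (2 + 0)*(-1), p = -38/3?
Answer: 2851/5049 ≈ 0.56467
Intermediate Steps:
p = -38/3 (p = -38*1/3 = -38/3 ≈ -12.667)
E(f) = -2 (E(f) = 2*(-1) = -2)
P(M, g) = -53/3 + M (P(M, g) = -5 + (M - 38/3) = -5 + (-38/3 + M) = -53/3 + M)
(1452 + (P((1 + 5)*0, -2) - 484))/(E(-37) + 1685) = (1452 + ((-53/3 + (1 + 5)*0) - 484))/(-2 + 1685) = (1452 + ((-53/3 + 6*0) - 484))/1683 = (1452 + ((-53/3 + 0) - 484))*(1/1683) = (1452 + (-53/3 - 484))*(1/1683) = (1452 - 1505/3)*(1/1683) = (2851/3)*(1/1683) = 2851/5049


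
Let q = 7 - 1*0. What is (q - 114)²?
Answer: 11449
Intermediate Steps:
q = 7 (q = 7 + 0 = 7)
(q - 114)² = (7 - 114)² = (-107)² = 11449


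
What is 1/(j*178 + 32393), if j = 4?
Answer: 1/33105 ≈ 3.0207e-5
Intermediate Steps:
1/(j*178 + 32393) = 1/(4*178 + 32393) = 1/(712 + 32393) = 1/33105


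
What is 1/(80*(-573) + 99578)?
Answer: 1/53738 ≈ 1.8609e-5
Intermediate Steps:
1/(80*(-573) + 99578) = 1/(-45840 + 99578) = 1/53738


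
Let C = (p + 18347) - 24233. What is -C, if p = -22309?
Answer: 28195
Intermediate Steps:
C = -28195 (C = (-22309 + 18347) - 24233 = -3962 - 24233 = -28195)
-C = -1*(-28195) = 28195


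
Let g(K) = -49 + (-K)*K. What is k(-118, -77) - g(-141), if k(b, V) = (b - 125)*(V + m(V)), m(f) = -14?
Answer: 42043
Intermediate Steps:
g(K) = -49 - K**2
k(b, V) = (-125 + b)*(-14 + V) (k(b, V) = (b - 125)*(V - 14) = (-125 + b)*(-14 + V))
k(-118, -77) - g(-141) = (1750 - 125*(-77) - 14*(-118) - 77*(-118)) - (-49 - 1*(-141)**2) = (1750 + 9625 + 1652 + 9086) - (-49 - 1*19881) = 22113 - (-49 - 19881) = 22113 - 1*(-19930) = 22113 + 19930 = 42043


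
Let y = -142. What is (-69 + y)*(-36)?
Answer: 7596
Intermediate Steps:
(-69 + y)*(-36) = (-69 - 142)*(-36) = -211*(-36) = 7596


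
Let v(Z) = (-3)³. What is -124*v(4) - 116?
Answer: 3232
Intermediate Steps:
v(Z) = -27
-124*v(4) - 116 = -124*(-27) - 116 = 3348 - 116 = 3232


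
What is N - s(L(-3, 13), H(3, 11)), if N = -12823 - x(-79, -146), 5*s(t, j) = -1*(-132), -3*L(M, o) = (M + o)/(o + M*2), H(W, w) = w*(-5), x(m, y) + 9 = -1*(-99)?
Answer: -64697/5 ≈ -12939.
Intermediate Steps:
x(m, y) = 90 (x(m, y) = -9 - 1*(-99) = -9 + 99 = 90)
H(W, w) = -5*w
L(M, o) = -(M + o)/(3*(o + 2*M)) (L(M, o) = -(M + o)/(3*(o + M*2)) = -(M + o)/(3*(o + 2*M)))
s(t, j) = 132/5 (s(t, j) = (-1*(-132))/5 = (1/5)*132 = 132/5)
N = -12913 (N = -12823 - 1*90 = -12823 - 90 = -12913)
N - s(L(-3, 13), H(3, 11)) = -12913 - 1*132/5 = -12913 - 132/5 = -64697/5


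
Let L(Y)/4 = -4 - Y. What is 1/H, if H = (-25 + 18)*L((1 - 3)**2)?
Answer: 1/224 ≈ 0.0044643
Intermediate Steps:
L(Y) = -16 - 4*Y (L(Y) = 4*(-4 - Y) = -16 - 4*Y)
H = 224 (H = (-25 + 18)*(-16 - 4*(1 - 3)**2) = -7*(-16 - 4*(-2)**2) = -7*(-16 - 4*4) = -7*(-16 - 16) = -7*(-32) = 224)
1/H = 1/224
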